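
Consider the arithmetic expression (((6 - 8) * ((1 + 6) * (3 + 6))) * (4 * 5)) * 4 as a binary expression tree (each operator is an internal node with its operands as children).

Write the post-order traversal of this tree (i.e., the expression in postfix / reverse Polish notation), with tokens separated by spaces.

Post-order on an expression tree gives postfix notation: for each operator, emit left operand, right operand, then the operator.

6 8 - 1 6 + 3 6 + * * 4 5 * * 4 *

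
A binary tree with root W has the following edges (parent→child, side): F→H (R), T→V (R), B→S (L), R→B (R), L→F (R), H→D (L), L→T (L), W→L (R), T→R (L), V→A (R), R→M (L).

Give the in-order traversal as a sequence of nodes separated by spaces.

W M R S B T V A L F D H

In-order visits the left subtree, then the node, then the right subtree.
At W: no left child.
Visit W.
At W: go right to L.
  At L: go left to T.
    At T: go left to R.
      At R: go left to M.
        M is a leaf — visit M.
      Visit R.
      At R: go right to B.
        At B: go left to S.
          S is a leaf — visit S.
        Visit B.
        At B: no right child.
    Visit T.
    At T: go right to V.
      At V: no left child.
      Visit V.
      At V: go right to A.
        A is a leaf — visit A.
  Visit L.
  At L: go right to F.
    At F: no left child.
    Visit F.
    At F: go right to H.
      At H: go left to D.
        D is a leaf — visit D.
      Visit H.
      At H: no right child.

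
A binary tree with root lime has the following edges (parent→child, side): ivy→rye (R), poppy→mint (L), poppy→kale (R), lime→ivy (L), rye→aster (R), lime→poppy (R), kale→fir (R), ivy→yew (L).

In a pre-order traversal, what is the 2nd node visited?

ivy

Pre-order visits the node, then its left subtree, then its right subtree.
Visit lime.
At lime: go left to ivy.
  Visit ivy.
  At ivy: go left to yew.
    yew is a leaf — visit yew.
  At ivy: go right to rye.
    Visit rye.
    At rye: no left child.
    At rye: go right to aster.
      aster is a leaf — visit aster.
At lime: go right to poppy.
  Visit poppy.
  At poppy: go left to mint.
    mint is a leaf — visit mint.
  At poppy: go right to kale.
    Visit kale.
    At kale: no left child.
    At kale: go right to fir.
      fir is a leaf — visit fir.
Full pre-order sequence: lime, ivy, yew, rye, aster, poppy, mint, kale, fir.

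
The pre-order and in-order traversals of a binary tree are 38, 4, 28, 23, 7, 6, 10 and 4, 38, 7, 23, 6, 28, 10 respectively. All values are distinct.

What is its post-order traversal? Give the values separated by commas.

4, 7, 6, 23, 10, 28, 38

The first element of pre-order is the root; it splits in-order into left and right subtrees.
Root 38: left subtree has 1 node {4}, right has 5 {7, 23, 6, 28, 10}.
  Root 28: left subtree has 3 nodes {7, 23, 6}, right has 1 {10}.
    Root 23: left subtree has 1 node {7}, right has 1 {6}.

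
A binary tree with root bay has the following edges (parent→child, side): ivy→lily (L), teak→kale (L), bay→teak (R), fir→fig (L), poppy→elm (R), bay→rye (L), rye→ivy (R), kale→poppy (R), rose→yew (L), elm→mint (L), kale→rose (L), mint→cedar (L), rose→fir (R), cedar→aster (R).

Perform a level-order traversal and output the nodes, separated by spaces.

Level-order visits nodes level by level from the root, left to right within each level.
Level 0: bay
Level 1: rye, teak
Level 2: ivy, kale
Level 3: lily, rose, poppy
Level 4: yew, fir, elm
Level 5: fig, mint
Level 6: cedar
Level 7: aster

bay rye teak ivy kale lily rose poppy yew fir elm fig mint cedar aster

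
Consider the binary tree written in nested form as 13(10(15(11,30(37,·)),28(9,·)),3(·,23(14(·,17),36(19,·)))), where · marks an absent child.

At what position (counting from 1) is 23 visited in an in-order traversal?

12

In-order visits the left subtree, then the node, then the right subtree.
At 13: go left to 10.
  At 10: go left to 15.
    At 15: go left to 11.
      11 is a leaf — visit 11.
    Visit 15.
    At 15: go right to 30.
      At 30: go left to 37.
        37 is a leaf — visit 37.
      Visit 30.
      At 30: no right child.
  Visit 10.
  At 10: go right to 28.
    At 28: go left to 9.
      9 is a leaf — visit 9.
    Visit 28.
    At 28: no right child.
Visit 13.
At 13: go right to 3.
  At 3: no left child.
  Visit 3.
  At 3: go right to 23.
    At 23: go left to 14.
      At 14: no left child.
      Visit 14.
      At 14: go right to 17.
        17 is a leaf — visit 17.
    Visit 23.
    At 23: go right to 36.
      At 36: go left to 19.
        19 is a leaf — visit 19.
      Visit 36.
      At 36: no right child.
Full in-order sequence: 11, 15, 37, 30, 10, 9, 28, 13, 3, 14, 17, 23, 19, 36.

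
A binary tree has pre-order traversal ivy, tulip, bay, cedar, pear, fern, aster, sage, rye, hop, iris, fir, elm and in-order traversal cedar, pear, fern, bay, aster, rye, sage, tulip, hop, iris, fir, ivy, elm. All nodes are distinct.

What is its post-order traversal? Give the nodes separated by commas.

The first element of pre-order is the root; it splits in-order into left and right subtrees.
Root ivy: left subtree has 11 nodes {cedar, pear, fern, bay, aster, rye, sage, tulip, hop, iris, fir}, right has 1 {elm}.
  Root tulip: left subtree has 7 nodes {cedar, pear, fern, bay, aster, rye, sage}, right has 3 {hop, iris, fir}.
    Root bay: left subtree has 3 nodes {cedar, pear, fern}, right has 3 {aster, rye, sage}.
      Root cedar: left subtree has 0 nodes { }, right has 2 {pear, fern}.
        Root pear: left subtree has 0 nodes { }, right has 1 {fern}.
      Root aster: left subtree has 0 nodes { }, right has 2 {rye, sage}.
        Root sage: left subtree has 1 node {rye}, right has 0 { }.
    Root hop: left subtree has 0 nodes { }, right has 2 {iris, fir}.
      Root iris: left subtree has 0 nodes { }, right has 1 {fir}.

fern, pear, cedar, rye, sage, aster, bay, fir, iris, hop, tulip, elm, ivy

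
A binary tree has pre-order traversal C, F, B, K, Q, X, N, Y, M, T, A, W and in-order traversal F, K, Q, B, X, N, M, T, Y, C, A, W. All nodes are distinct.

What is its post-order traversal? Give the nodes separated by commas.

The first element of pre-order is the root; it splits in-order into left and right subtrees.
Root C: left subtree has 9 nodes {F, K, Q, B, X, N, M, T, Y}, right has 2 {A, W}.
  Root F: left subtree has 0 nodes { }, right has 8 {K, Q, B, X, N, M, T, Y}.
    Root B: left subtree has 2 nodes {K, Q}, right has 5 {X, N, M, T, Y}.
      Root K: left subtree has 0 nodes { }, right has 1 {Q}.
      Root X: left subtree has 0 nodes { }, right has 4 {N, M, T, Y}.
        Root N: left subtree has 0 nodes { }, right has 3 {M, T, Y}.
          Root Y: left subtree has 2 nodes {M, T}, right has 0 { }.
            Root M: left subtree has 0 nodes { }, right has 1 {T}.
  Root A: left subtree has 0 nodes { }, right has 1 {W}.

Q, K, T, M, Y, N, X, B, F, W, A, C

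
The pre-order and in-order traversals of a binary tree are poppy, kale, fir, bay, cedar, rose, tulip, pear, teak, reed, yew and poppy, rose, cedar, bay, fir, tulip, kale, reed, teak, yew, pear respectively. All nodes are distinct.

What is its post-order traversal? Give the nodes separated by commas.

rose, cedar, bay, tulip, fir, reed, yew, teak, pear, kale, poppy

The first element of pre-order is the root; it splits in-order into left and right subtrees.
Root poppy: left subtree has 0 nodes { }, right has 10 {rose, cedar, bay, fir, tulip, kale, reed, teak, yew, pear}.
  Root kale: left subtree has 5 nodes {rose, cedar, bay, fir, tulip}, right has 4 {reed, teak, yew, pear}.
    Root fir: left subtree has 3 nodes {rose, cedar, bay}, right has 1 {tulip}.
      Root bay: left subtree has 2 nodes {rose, cedar}, right has 0 { }.
        Root cedar: left subtree has 1 node {rose}, right has 0 { }.
    Root pear: left subtree has 3 nodes {reed, teak, yew}, right has 0 { }.
      Root teak: left subtree has 1 node {reed}, right has 1 {yew}.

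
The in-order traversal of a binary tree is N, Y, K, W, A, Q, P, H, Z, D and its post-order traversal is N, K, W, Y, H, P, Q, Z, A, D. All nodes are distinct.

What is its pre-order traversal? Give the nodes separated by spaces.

The last element of post-order is the root; it splits in-order into left and right subtrees.
Root D: left subtree has 9 nodes {N, Y, K, W, A, Q, P, H, Z}, right has 0 { }.
  Root A: left subtree has 4 nodes {N, Y, K, W}, right has 4 {Q, P, H, Z}.
    Root Y: left subtree has 1 node {N}, right has 2 {K, W}.
      Root W: left subtree has 1 node {K}, right has 0 { }.
    Root Z: left subtree has 3 nodes {Q, P, H}, right has 0 { }.
      Root Q: left subtree has 0 nodes { }, right has 2 {P, H}.
        Root P: left subtree has 0 nodes { }, right has 1 {H}.

D A Y N W K Z Q P H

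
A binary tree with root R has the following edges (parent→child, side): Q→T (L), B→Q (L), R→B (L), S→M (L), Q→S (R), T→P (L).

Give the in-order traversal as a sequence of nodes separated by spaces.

In-order visits the left subtree, then the node, then the right subtree.
At R: go left to B.
  At B: go left to Q.
    At Q: go left to T.
      At T: go left to P.
        P is a leaf — visit P.
      Visit T.
      At T: no right child.
    Visit Q.
    At Q: go right to S.
      At S: go left to M.
        M is a leaf — visit M.
      Visit S.
      At S: no right child.
  Visit B.
  At B: no right child.
Visit R.
At R: no right child.

P T Q M S B R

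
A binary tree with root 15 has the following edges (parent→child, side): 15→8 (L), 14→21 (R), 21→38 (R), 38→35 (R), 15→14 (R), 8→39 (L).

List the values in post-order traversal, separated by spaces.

Post-order visits the left subtree, then the right subtree, then the node.
At 15: go left to 8.
  At 8: go left to 39.
    39 is a leaf — visit 39.
  At 8: no right child.
  Visit 8.
At 15: go right to 14.
  At 14: no left child.
  At 14: go right to 21.
    At 21: no left child.
    At 21: go right to 38.
      At 38: no left child.
      At 38: go right to 35.
        35 is a leaf — visit 35.
      Visit 38.
    Visit 21.
  Visit 14.
Visit 15.

39 8 35 38 21 14 15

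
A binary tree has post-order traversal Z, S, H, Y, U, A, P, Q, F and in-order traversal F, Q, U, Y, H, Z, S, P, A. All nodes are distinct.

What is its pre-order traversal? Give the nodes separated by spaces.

F Q P U Y H S Z A

The last element of post-order is the root; it splits in-order into left and right subtrees.
Root F: left subtree has 0 nodes { }, right has 8 {Q, U, Y, H, Z, S, P, A}.
  Root Q: left subtree has 0 nodes { }, right has 7 {U, Y, H, Z, S, P, A}.
    Root P: left subtree has 5 nodes {U, Y, H, Z, S}, right has 1 {A}.
      Root U: left subtree has 0 nodes { }, right has 4 {Y, H, Z, S}.
        Root Y: left subtree has 0 nodes { }, right has 3 {H, Z, S}.
          Root H: left subtree has 0 nodes { }, right has 2 {Z, S}.
            Root S: left subtree has 1 node {Z}, right has 0 { }.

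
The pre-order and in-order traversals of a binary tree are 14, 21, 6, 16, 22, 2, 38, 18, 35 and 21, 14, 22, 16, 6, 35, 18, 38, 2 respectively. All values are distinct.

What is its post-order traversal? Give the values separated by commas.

The first element of pre-order is the root; it splits in-order into left and right subtrees.
Root 14: left subtree has 1 node {21}, right has 7 {22, 16, 6, 35, 18, 38, 2}.
  Root 6: left subtree has 2 nodes {22, 16}, right has 4 {35, 18, 38, 2}.
    Root 16: left subtree has 1 node {22}, right has 0 { }.
    Root 2: left subtree has 3 nodes {35, 18, 38}, right has 0 { }.
      Root 38: left subtree has 2 nodes {35, 18}, right has 0 { }.
        Root 18: left subtree has 1 node {35}, right has 0 { }.

21, 22, 16, 35, 18, 38, 2, 6, 14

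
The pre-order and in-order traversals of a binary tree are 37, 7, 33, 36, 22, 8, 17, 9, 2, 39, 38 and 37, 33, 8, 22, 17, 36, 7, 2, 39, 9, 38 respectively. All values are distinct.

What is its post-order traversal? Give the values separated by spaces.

8 17 22 36 33 39 2 38 9 7 37

The first element of pre-order is the root; it splits in-order into left and right subtrees.
Root 37: left subtree has 0 nodes { }, right has 10 {33, 8, 22, 17, 36, 7, 2, 39, 9, 38}.
  Root 7: left subtree has 5 nodes {33, 8, 22, 17, 36}, right has 4 {2, 39, 9, 38}.
    Root 33: left subtree has 0 nodes { }, right has 4 {8, 22, 17, 36}.
      Root 36: left subtree has 3 nodes {8, 22, 17}, right has 0 { }.
        Root 22: left subtree has 1 node {8}, right has 1 {17}.
    Root 9: left subtree has 2 nodes {2, 39}, right has 1 {38}.
      Root 2: left subtree has 0 nodes { }, right has 1 {39}.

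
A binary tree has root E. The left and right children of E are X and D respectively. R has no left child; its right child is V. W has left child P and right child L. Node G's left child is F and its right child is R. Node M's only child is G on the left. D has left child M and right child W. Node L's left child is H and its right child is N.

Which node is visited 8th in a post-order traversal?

Post-order visits the left subtree, then the right subtree, then the node.
At E: go left to X.
  X is a leaf — visit X.
At E: go right to D.
  At D: go left to M.
    At M: go left to G.
      At G: go left to F.
        F is a leaf — visit F.
      At G: go right to R.
        At R: no left child.
        At R: go right to V.
          V is a leaf — visit V.
        Visit R.
      Visit G.
    At M: no right child.
    Visit M.
  At D: go right to W.
    At W: go left to P.
      P is a leaf — visit P.
    At W: go right to L.
      At L: go left to H.
        H is a leaf — visit H.
      At L: go right to N.
        N is a leaf — visit N.
      Visit L.
    Visit W.
  Visit D.
Visit E.
Full post-order sequence: X, F, V, R, G, M, P, H, N, L, W, D, E.

H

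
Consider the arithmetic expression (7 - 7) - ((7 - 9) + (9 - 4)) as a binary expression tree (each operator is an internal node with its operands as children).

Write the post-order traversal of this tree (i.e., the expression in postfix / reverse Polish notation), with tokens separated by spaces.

7 7 - 7 9 - 9 4 - + -

Post-order on an expression tree gives postfix notation: for each operator, emit left operand, right operand, then the operator.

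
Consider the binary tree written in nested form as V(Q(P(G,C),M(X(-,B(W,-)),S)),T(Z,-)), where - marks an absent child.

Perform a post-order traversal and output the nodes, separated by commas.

G, C, P, W, B, X, S, M, Q, Z, T, V

Post-order visits the left subtree, then the right subtree, then the node.
At V: go left to Q.
  At Q: go left to P.
    At P: go left to G.
      G is a leaf — visit G.
    At P: go right to C.
      C is a leaf — visit C.
    Visit P.
  At Q: go right to M.
    At M: go left to X.
      At X: no left child.
      At X: go right to B.
        At B: go left to W.
          W is a leaf — visit W.
        At B: no right child.
        Visit B.
      Visit X.
    At M: go right to S.
      S is a leaf — visit S.
    Visit M.
  Visit Q.
At V: go right to T.
  At T: go left to Z.
    Z is a leaf — visit Z.
  At T: no right child.
  Visit T.
Visit V.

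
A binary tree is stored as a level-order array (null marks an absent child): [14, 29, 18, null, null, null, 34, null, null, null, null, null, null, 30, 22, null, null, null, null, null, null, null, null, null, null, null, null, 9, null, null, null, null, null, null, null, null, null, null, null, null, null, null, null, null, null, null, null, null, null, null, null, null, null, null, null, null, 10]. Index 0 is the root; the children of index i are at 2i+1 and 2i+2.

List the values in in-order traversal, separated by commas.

In-order visits the left subtree, then the node, then the right subtree.
At 14: go left to 29.
  29 is a leaf — visit 29.
Visit 14.
At 14: go right to 18.
  At 18: no left child.
  Visit 18.
  At 18: go right to 34.
    At 34: go left to 30.
      At 30: go left to 9.
        At 9: no left child.
        Visit 9.
        At 9: go right to 10.
          10 is a leaf — visit 10.
      Visit 30.
      At 30: no right child.
    Visit 34.
    At 34: go right to 22.
      22 is a leaf — visit 22.

29, 14, 18, 9, 10, 30, 34, 22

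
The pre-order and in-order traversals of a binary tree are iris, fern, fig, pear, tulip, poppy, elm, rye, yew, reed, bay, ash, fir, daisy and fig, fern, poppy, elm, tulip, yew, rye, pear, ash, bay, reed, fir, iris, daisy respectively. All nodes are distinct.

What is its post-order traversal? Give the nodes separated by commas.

fig, elm, poppy, yew, rye, tulip, ash, bay, fir, reed, pear, fern, daisy, iris

The first element of pre-order is the root; it splits in-order into left and right subtrees.
Root iris: left subtree has 12 nodes {fig, fern, poppy, elm, tulip, yew, rye, pear, ash, bay, reed, fir}, right has 1 {daisy}.
  Root fern: left subtree has 1 node {fig}, right has 10 {poppy, elm, tulip, yew, rye, pear, ash, bay, reed, fir}.
    Root pear: left subtree has 5 nodes {poppy, elm, tulip, yew, rye}, right has 4 {ash, bay, reed, fir}.
      Root tulip: left subtree has 2 nodes {poppy, elm}, right has 2 {yew, rye}.
        Root poppy: left subtree has 0 nodes { }, right has 1 {elm}.
        Root rye: left subtree has 1 node {yew}, right has 0 { }.
      Root reed: left subtree has 2 nodes {ash, bay}, right has 1 {fir}.
        Root bay: left subtree has 1 node {ash}, right has 0 { }.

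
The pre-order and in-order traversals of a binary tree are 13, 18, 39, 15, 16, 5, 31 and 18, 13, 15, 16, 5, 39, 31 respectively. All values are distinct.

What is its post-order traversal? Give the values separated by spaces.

The first element of pre-order is the root; it splits in-order into left and right subtrees.
Root 13: left subtree has 1 node {18}, right has 5 {15, 16, 5, 39, 31}.
  Root 39: left subtree has 3 nodes {15, 16, 5}, right has 1 {31}.
    Root 15: left subtree has 0 nodes { }, right has 2 {16, 5}.
      Root 16: left subtree has 0 nodes { }, right has 1 {5}.

18 5 16 15 31 39 13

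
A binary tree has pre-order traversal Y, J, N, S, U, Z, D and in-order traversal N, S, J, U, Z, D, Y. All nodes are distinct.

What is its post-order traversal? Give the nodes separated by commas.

S, N, D, Z, U, J, Y

The first element of pre-order is the root; it splits in-order into left and right subtrees.
Root Y: left subtree has 6 nodes {N, S, J, U, Z, D}, right has 0 { }.
  Root J: left subtree has 2 nodes {N, S}, right has 3 {U, Z, D}.
    Root N: left subtree has 0 nodes { }, right has 1 {S}.
    Root U: left subtree has 0 nodes { }, right has 2 {Z, D}.
      Root Z: left subtree has 0 nodes { }, right has 1 {D}.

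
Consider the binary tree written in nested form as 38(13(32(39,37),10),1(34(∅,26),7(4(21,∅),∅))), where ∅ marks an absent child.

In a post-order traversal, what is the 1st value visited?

Post-order visits the left subtree, then the right subtree, then the node.
At 38: go left to 13.
  At 13: go left to 32.
    At 32: go left to 39.
      39 is a leaf — visit 39.
    At 32: go right to 37.
      37 is a leaf — visit 37.
    Visit 32.
  At 13: go right to 10.
    10 is a leaf — visit 10.
  Visit 13.
At 38: go right to 1.
  At 1: go left to 34.
    At 34: no left child.
    At 34: go right to 26.
      26 is a leaf — visit 26.
    Visit 34.
  At 1: go right to 7.
    At 7: go left to 4.
      At 4: go left to 21.
        21 is a leaf — visit 21.
      At 4: no right child.
      Visit 4.
    At 7: no right child.
    Visit 7.
  Visit 1.
Visit 38.
Full post-order sequence: 39, 37, 32, 10, 13, 26, 34, 21, 4, 7, 1, 38.

39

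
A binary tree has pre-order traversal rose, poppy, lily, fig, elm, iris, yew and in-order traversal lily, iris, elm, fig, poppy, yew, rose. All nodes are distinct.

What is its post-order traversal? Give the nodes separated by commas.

The first element of pre-order is the root; it splits in-order into left and right subtrees.
Root rose: left subtree has 6 nodes {lily, iris, elm, fig, poppy, yew}, right has 0 { }.
  Root poppy: left subtree has 4 nodes {lily, iris, elm, fig}, right has 1 {yew}.
    Root lily: left subtree has 0 nodes { }, right has 3 {iris, elm, fig}.
      Root fig: left subtree has 2 nodes {iris, elm}, right has 0 { }.
        Root elm: left subtree has 1 node {iris}, right has 0 { }.

iris, elm, fig, lily, yew, poppy, rose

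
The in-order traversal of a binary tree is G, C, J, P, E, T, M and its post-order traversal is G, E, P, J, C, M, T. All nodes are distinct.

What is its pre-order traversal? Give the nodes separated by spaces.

The last element of post-order is the root; it splits in-order into left and right subtrees.
Root T: left subtree has 5 nodes {G, C, J, P, E}, right has 1 {M}.
  Root C: left subtree has 1 node {G}, right has 3 {J, P, E}.
    Root J: left subtree has 0 nodes { }, right has 2 {P, E}.
      Root P: left subtree has 0 nodes { }, right has 1 {E}.

T C G J P E M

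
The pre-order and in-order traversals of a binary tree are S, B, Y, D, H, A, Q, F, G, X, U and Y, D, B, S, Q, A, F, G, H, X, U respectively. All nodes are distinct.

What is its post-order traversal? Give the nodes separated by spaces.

The first element of pre-order is the root; it splits in-order into left and right subtrees.
Root S: left subtree has 3 nodes {Y, D, B}, right has 7 {Q, A, F, G, H, X, U}.
  Root B: left subtree has 2 nodes {Y, D}, right has 0 { }.
    Root Y: left subtree has 0 nodes { }, right has 1 {D}.
  Root H: left subtree has 4 nodes {Q, A, F, G}, right has 2 {X, U}.
    Root A: left subtree has 1 node {Q}, right has 2 {F, G}.
      Root F: left subtree has 0 nodes { }, right has 1 {G}.
    Root X: left subtree has 0 nodes { }, right has 1 {U}.

D Y B Q G F A U X H S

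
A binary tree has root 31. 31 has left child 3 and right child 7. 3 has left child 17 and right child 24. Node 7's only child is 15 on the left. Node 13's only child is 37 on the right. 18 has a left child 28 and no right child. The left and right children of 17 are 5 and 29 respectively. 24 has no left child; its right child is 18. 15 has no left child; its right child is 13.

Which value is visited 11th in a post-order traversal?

Post-order visits the left subtree, then the right subtree, then the node.
At 31: go left to 3.
  At 3: go left to 17.
    At 17: go left to 5.
      5 is a leaf — visit 5.
    At 17: go right to 29.
      29 is a leaf — visit 29.
    Visit 17.
  At 3: go right to 24.
    At 24: no left child.
    At 24: go right to 18.
      At 18: go left to 28.
        28 is a leaf — visit 28.
      At 18: no right child.
      Visit 18.
    Visit 24.
  Visit 3.
At 31: go right to 7.
  At 7: go left to 15.
    At 15: no left child.
    At 15: go right to 13.
      At 13: no left child.
      At 13: go right to 37.
        37 is a leaf — visit 37.
      Visit 13.
    Visit 15.
  At 7: no right child.
  Visit 7.
Visit 31.
Full post-order sequence: 5, 29, 17, 28, 18, 24, 3, 37, 13, 15, 7, 31.

7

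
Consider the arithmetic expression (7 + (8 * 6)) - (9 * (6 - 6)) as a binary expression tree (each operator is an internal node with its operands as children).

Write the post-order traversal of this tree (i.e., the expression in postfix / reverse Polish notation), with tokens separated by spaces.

Post-order on an expression tree gives postfix notation: for each operator, emit left operand, right operand, then the operator.

7 8 6 * + 9 6 6 - * -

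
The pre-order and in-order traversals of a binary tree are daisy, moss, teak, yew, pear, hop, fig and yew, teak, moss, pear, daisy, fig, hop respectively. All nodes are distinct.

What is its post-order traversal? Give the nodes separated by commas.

The first element of pre-order is the root; it splits in-order into left and right subtrees.
Root daisy: left subtree has 4 nodes {yew, teak, moss, pear}, right has 2 {fig, hop}.
  Root moss: left subtree has 2 nodes {yew, teak}, right has 1 {pear}.
    Root teak: left subtree has 1 node {yew}, right has 0 { }.
  Root hop: left subtree has 1 node {fig}, right has 0 { }.

yew, teak, pear, moss, fig, hop, daisy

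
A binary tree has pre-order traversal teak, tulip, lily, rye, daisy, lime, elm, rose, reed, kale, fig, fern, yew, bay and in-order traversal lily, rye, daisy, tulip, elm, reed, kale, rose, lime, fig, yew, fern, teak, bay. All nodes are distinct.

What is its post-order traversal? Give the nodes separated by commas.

daisy, rye, lily, kale, reed, rose, elm, yew, fern, fig, lime, tulip, bay, teak

The first element of pre-order is the root; it splits in-order into left and right subtrees.
Root teak: left subtree has 12 nodes {lily, rye, daisy, tulip, elm, reed, kale, rose, lime, fig, yew, fern}, right has 1 {bay}.
  Root tulip: left subtree has 3 nodes {lily, rye, daisy}, right has 8 {elm, reed, kale, rose, lime, fig, yew, fern}.
    Root lily: left subtree has 0 nodes { }, right has 2 {rye, daisy}.
      Root rye: left subtree has 0 nodes { }, right has 1 {daisy}.
    Root lime: left subtree has 4 nodes {elm, reed, kale, rose}, right has 3 {fig, yew, fern}.
      Root elm: left subtree has 0 nodes { }, right has 3 {reed, kale, rose}.
        Root rose: left subtree has 2 nodes {reed, kale}, right has 0 { }.
          Root reed: left subtree has 0 nodes { }, right has 1 {kale}.
      Root fig: left subtree has 0 nodes { }, right has 2 {yew, fern}.
        Root fern: left subtree has 1 node {yew}, right has 0 { }.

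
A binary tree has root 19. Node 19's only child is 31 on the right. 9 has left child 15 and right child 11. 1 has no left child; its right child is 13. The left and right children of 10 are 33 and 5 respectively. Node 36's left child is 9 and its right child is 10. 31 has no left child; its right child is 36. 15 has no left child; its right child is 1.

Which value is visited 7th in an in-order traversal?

In-order visits the left subtree, then the node, then the right subtree.
At 19: no left child.
Visit 19.
At 19: go right to 31.
  At 31: no left child.
  Visit 31.
  At 31: go right to 36.
    At 36: go left to 9.
      At 9: go left to 15.
        At 15: no left child.
        Visit 15.
        At 15: go right to 1.
          At 1: no left child.
          Visit 1.
          At 1: go right to 13.
            13 is a leaf — visit 13.
      Visit 9.
      At 9: go right to 11.
        11 is a leaf — visit 11.
    Visit 36.
    At 36: go right to 10.
      At 10: go left to 33.
        33 is a leaf — visit 33.
      Visit 10.
      At 10: go right to 5.
        5 is a leaf — visit 5.
Full in-order sequence: 19, 31, 15, 1, 13, 9, 11, 36, 33, 10, 5.

11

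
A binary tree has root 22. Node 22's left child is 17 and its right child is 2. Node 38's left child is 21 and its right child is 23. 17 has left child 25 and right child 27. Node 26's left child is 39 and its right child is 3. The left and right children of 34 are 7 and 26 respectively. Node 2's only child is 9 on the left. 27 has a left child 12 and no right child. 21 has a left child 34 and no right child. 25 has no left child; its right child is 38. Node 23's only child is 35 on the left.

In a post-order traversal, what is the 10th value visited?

25

Post-order visits the left subtree, then the right subtree, then the node.
At 22: go left to 17.
  At 17: go left to 25.
    At 25: no left child.
    At 25: go right to 38.
      At 38: go left to 21.
        At 21: go left to 34.
          At 34: go left to 7.
            7 is a leaf — visit 7.
          At 34: go right to 26.
            At 26: go left to 39.
              39 is a leaf — visit 39.
            At 26: go right to 3.
              3 is a leaf — visit 3.
            Visit 26.
          Visit 34.
        At 21: no right child.
        Visit 21.
      At 38: go right to 23.
        At 23: go left to 35.
          35 is a leaf — visit 35.
        At 23: no right child.
        Visit 23.
      Visit 38.
    Visit 25.
  At 17: go right to 27.
    At 27: go left to 12.
      12 is a leaf — visit 12.
    At 27: no right child.
    Visit 27.
  Visit 17.
At 22: go right to 2.
  At 2: go left to 9.
    9 is a leaf — visit 9.
  At 2: no right child.
  Visit 2.
Visit 22.
Full post-order sequence: 7, 39, 3, 26, 34, 21, 35, 23, 38, 25, 12, 27, 17, 9, 2, 22.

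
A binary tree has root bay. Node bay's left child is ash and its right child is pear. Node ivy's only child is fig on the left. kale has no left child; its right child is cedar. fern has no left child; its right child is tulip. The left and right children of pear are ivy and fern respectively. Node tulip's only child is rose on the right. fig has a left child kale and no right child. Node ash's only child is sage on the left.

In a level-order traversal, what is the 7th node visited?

fig

Level-order visits nodes level by level from the root, left to right within each level.
Level 0: bay
Level 1: ash, pear
Level 2: sage, ivy, fern
Level 3: fig, tulip
Level 4: kale, rose
Level 5: cedar
Full level-order sequence: bay, ash, pear, sage, ivy, fern, fig, tulip, kale, rose, cedar.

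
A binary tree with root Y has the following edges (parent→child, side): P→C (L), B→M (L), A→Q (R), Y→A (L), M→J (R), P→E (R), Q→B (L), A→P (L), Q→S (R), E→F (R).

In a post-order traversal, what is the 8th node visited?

Post-order visits the left subtree, then the right subtree, then the node.
At Y: go left to A.
  At A: go left to P.
    At P: go left to C.
      C is a leaf — visit C.
    At P: go right to E.
      At E: no left child.
      At E: go right to F.
        F is a leaf — visit F.
      Visit E.
    Visit P.
  At A: go right to Q.
    At Q: go left to B.
      At B: go left to M.
        At M: no left child.
        At M: go right to J.
          J is a leaf — visit J.
        Visit M.
      At B: no right child.
      Visit B.
    At Q: go right to S.
      S is a leaf — visit S.
    Visit Q.
  Visit A.
At Y: no right child.
Visit Y.
Full post-order sequence: C, F, E, P, J, M, B, S, Q, A, Y.

S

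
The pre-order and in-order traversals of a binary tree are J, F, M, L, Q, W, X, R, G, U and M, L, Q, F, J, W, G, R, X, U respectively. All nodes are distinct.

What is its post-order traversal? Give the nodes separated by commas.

The first element of pre-order is the root; it splits in-order into left and right subtrees.
Root J: left subtree has 4 nodes {M, L, Q, F}, right has 5 {W, G, R, X, U}.
  Root F: left subtree has 3 nodes {M, L, Q}, right has 0 { }.
    Root M: left subtree has 0 nodes { }, right has 2 {L, Q}.
      Root L: left subtree has 0 nodes { }, right has 1 {Q}.
  Root W: left subtree has 0 nodes { }, right has 4 {G, R, X, U}.
    Root X: left subtree has 2 nodes {G, R}, right has 1 {U}.
      Root R: left subtree has 1 node {G}, right has 0 { }.

Q, L, M, F, G, R, U, X, W, J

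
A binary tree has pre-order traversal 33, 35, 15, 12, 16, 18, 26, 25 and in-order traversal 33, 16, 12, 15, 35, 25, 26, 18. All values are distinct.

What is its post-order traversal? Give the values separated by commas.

16, 12, 15, 25, 26, 18, 35, 33

The first element of pre-order is the root; it splits in-order into left and right subtrees.
Root 33: left subtree has 0 nodes { }, right has 7 {16, 12, 15, 35, 25, 26, 18}.
  Root 35: left subtree has 3 nodes {16, 12, 15}, right has 3 {25, 26, 18}.
    Root 15: left subtree has 2 nodes {16, 12}, right has 0 { }.
      Root 12: left subtree has 1 node {16}, right has 0 { }.
    Root 18: left subtree has 2 nodes {25, 26}, right has 0 { }.
      Root 26: left subtree has 1 node {25}, right has 0 { }.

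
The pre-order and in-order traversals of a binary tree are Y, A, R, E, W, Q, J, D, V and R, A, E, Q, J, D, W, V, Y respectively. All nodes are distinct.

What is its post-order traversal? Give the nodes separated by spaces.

The first element of pre-order is the root; it splits in-order into left and right subtrees.
Root Y: left subtree has 8 nodes {R, A, E, Q, J, D, W, V}, right has 0 { }.
  Root A: left subtree has 1 node {R}, right has 6 {E, Q, J, D, W, V}.
    Root E: left subtree has 0 nodes { }, right has 5 {Q, J, D, W, V}.
      Root W: left subtree has 3 nodes {Q, J, D}, right has 1 {V}.
        Root Q: left subtree has 0 nodes { }, right has 2 {J, D}.
          Root J: left subtree has 0 nodes { }, right has 1 {D}.

R D J Q V W E A Y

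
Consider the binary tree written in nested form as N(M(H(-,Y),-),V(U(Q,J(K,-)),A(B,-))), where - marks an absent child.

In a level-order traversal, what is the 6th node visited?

Level-order visits nodes level by level from the root, left to right within each level.
Level 0: N
Level 1: M, V
Level 2: H, U, A
Level 3: Y, Q, J, B
Level 4: K
Full level-order sequence: N, M, V, H, U, A, Y, Q, J, B, K.

A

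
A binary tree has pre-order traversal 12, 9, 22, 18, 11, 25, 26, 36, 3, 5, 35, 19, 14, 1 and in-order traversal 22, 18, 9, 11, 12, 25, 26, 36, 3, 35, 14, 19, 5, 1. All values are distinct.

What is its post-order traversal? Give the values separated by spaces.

The first element of pre-order is the root; it splits in-order into left and right subtrees.
Root 12: left subtree has 4 nodes {22, 18, 9, 11}, right has 9 {25, 26, 36, 3, 35, 14, 19, 5, 1}.
  Root 9: left subtree has 2 nodes {22, 18}, right has 1 {11}.
    Root 22: left subtree has 0 nodes { }, right has 1 {18}.
  Root 25: left subtree has 0 nodes { }, right has 8 {26, 36, 3, 35, 14, 19, 5, 1}.
    Root 26: left subtree has 0 nodes { }, right has 7 {36, 3, 35, 14, 19, 5, 1}.
      Root 36: left subtree has 0 nodes { }, right has 6 {3, 35, 14, 19, 5, 1}.
        Root 3: left subtree has 0 nodes { }, right has 5 {35, 14, 19, 5, 1}.
          Root 5: left subtree has 3 nodes {35, 14, 19}, right has 1 {1}.
            Root 35: left subtree has 0 nodes { }, right has 2 {14, 19}.
              Root 19: left subtree has 1 node {14}, right has 0 { }.

18 22 11 9 14 19 35 1 5 3 36 26 25 12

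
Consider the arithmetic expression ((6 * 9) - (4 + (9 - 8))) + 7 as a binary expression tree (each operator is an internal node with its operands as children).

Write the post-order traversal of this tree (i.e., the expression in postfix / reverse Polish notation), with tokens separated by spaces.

Post-order on an expression tree gives postfix notation: for each operator, emit left operand, right operand, then the operator.

6 9 * 4 9 8 - + - 7 +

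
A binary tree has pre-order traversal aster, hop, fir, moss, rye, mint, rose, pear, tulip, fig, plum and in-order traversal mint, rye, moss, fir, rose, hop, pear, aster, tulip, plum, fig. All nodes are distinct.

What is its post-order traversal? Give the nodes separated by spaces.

The first element of pre-order is the root; it splits in-order into left and right subtrees.
Root aster: left subtree has 7 nodes {mint, rye, moss, fir, rose, hop, pear}, right has 3 {tulip, plum, fig}.
  Root hop: left subtree has 5 nodes {mint, rye, moss, fir, rose}, right has 1 {pear}.
    Root fir: left subtree has 3 nodes {mint, rye, moss}, right has 1 {rose}.
      Root moss: left subtree has 2 nodes {mint, rye}, right has 0 { }.
        Root rye: left subtree has 1 node {mint}, right has 0 { }.
  Root tulip: left subtree has 0 nodes { }, right has 2 {plum, fig}.
    Root fig: left subtree has 1 node {plum}, right has 0 { }.

mint rye moss rose fir pear hop plum fig tulip aster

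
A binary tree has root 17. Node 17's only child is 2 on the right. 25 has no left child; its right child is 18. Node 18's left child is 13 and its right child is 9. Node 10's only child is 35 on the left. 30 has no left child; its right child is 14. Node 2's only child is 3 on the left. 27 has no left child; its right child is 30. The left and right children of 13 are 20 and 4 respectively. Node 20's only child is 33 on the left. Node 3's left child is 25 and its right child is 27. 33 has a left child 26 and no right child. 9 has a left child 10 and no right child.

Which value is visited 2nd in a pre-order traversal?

Pre-order visits the node, then its left subtree, then its right subtree.
Visit 17.
At 17: no left child.
At 17: go right to 2.
  Visit 2.
  At 2: go left to 3.
    Visit 3.
    At 3: go left to 25.
      Visit 25.
      At 25: no left child.
      At 25: go right to 18.
        Visit 18.
        At 18: go left to 13.
          Visit 13.
          At 13: go left to 20.
            Visit 20.
            At 20: go left to 33.
              Visit 33.
              At 33: go left to 26.
                26 is a leaf — visit 26.
              At 33: no right child.
            At 20: no right child.
          At 13: go right to 4.
            4 is a leaf — visit 4.
        At 18: go right to 9.
          Visit 9.
          At 9: go left to 10.
            Visit 10.
            At 10: go left to 35.
              35 is a leaf — visit 35.
            At 10: no right child.
          At 9: no right child.
    At 3: go right to 27.
      Visit 27.
      At 27: no left child.
      At 27: go right to 30.
        Visit 30.
        At 30: no left child.
        At 30: go right to 14.
          14 is a leaf — visit 14.
  At 2: no right child.
Full pre-order sequence: 17, 2, 3, 25, 18, 13, 20, 33, 26, 4, 9, 10, 35, 27, 30, 14.

2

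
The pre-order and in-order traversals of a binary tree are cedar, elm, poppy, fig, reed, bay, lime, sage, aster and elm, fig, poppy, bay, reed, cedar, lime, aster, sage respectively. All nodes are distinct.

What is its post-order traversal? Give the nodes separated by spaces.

fig bay reed poppy elm aster sage lime cedar

The first element of pre-order is the root; it splits in-order into left and right subtrees.
Root cedar: left subtree has 5 nodes {elm, fig, poppy, bay, reed}, right has 3 {lime, aster, sage}.
  Root elm: left subtree has 0 nodes { }, right has 4 {fig, poppy, bay, reed}.
    Root poppy: left subtree has 1 node {fig}, right has 2 {bay, reed}.
      Root reed: left subtree has 1 node {bay}, right has 0 { }.
  Root lime: left subtree has 0 nodes { }, right has 2 {aster, sage}.
    Root sage: left subtree has 1 node {aster}, right has 0 { }.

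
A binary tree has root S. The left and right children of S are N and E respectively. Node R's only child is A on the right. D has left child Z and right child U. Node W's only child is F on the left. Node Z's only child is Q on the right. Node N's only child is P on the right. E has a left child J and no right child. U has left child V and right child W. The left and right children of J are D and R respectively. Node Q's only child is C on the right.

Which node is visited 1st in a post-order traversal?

Post-order visits the left subtree, then the right subtree, then the node.
At S: go left to N.
  At N: no left child.
  At N: go right to P.
    P is a leaf — visit P.
  Visit N.
At S: go right to E.
  At E: go left to J.
    At J: go left to D.
      At D: go left to Z.
        At Z: no left child.
        At Z: go right to Q.
          At Q: no left child.
          At Q: go right to C.
            C is a leaf — visit C.
          Visit Q.
        Visit Z.
      At D: go right to U.
        At U: go left to V.
          V is a leaf — visit V.
        At U: go right to W.
          At W: go left to F.
            F is a leaf — visit F.
          At W: no right child.
          Visit W.
        Visit U.
      Visit D.
    At J: go right to R.
      At R: no left child.
      At R: go right to A.
        A is a leaf — visit A.
      Visit R.
    Visit J.
  At E: no right child.
  Visit E.
Visit S.
Full post-order sequence: P, N, C, Q, Z, V, F, W, U, D, A, R, J, E, S.

P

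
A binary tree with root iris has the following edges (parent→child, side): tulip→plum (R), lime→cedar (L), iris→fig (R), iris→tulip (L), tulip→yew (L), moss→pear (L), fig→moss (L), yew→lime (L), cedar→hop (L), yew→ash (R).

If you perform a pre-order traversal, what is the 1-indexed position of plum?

8

Pre-order visits the node, then its left subtree, then its right subtree.
Visit iris.
At iris: go left to tulip.
  Visit tulip.
  At tulip: go left to yew.
    Visit yew.
    At yew: go left to lime.
      Visit lime.
      At lime: go left to cedar.
        Visit cedar.
        At cedar: go left to hop.
          hop is a leaf — visit hop.
        At cedar: no right child.
      At lime: no right child.
    At yew: go right to ash.
      ash is a leaf — visit ash.
  At tulip: go right to plum.
    plum is a leaf — visit plum.
At iris: go right to fig.
  Visit fig.
  At fig: go left to moss.
    Visit moss.
    At moss: go left to pear.
      pear is a leaf — visit pear.
    At moss: no right child.
  At fig: no right child.
Full pre-order sequence: iris, tulip, yew, lime, cedar, hop, ash, plum, fig, moss, pear.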